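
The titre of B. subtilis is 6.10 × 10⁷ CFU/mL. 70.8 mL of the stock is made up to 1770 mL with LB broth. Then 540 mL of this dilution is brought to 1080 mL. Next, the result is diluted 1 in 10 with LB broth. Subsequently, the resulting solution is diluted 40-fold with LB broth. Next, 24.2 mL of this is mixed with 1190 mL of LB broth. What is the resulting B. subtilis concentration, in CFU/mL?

Overall dilution factor = 25 × 2 × 10 × 40 × 50.17 = 1.00 × 10⁶.
6.10 × 10⁷ CFU/mL / 1.00 × 10⁶ = 60.8 CFU/mL.

60.8 CFU/mL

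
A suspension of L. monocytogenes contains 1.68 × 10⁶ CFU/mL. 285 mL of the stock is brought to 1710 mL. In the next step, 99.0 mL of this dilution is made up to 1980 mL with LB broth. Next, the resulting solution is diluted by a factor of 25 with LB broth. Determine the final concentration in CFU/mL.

560 CFU/mL

Overall dilution factor = 6 × 20 × 25 = 3000.
1.68 × 10⁶ CFU/mL / 3000 = 560 CFU/mL.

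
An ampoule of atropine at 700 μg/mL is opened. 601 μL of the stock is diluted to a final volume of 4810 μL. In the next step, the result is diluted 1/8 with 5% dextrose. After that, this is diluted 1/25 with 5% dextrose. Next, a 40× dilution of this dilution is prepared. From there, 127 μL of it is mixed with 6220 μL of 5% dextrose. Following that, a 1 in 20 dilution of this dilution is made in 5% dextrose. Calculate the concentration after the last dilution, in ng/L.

10.9 ng/L

Overall dilution factor = 8.003 × 8 × 25 × 40 × 49.98 × 20 = 6.40 × 10⁷.
700 μg/mL / 6.40 × 10⁷ = 1.09 × 10⁻⁵ μg/mL = 10.9 ng/L.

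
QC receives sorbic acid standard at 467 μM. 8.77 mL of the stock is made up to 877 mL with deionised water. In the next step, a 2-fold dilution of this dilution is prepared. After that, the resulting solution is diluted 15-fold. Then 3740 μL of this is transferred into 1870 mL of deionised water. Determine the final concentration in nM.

0.311 nM

Overall dilution factor = 100 × 2 × 15 × 501 = 1.50 × 10⁶.
467 μM / 1.50 × 10⁶ = 3.11 × 10⁻⁴ μM = 0.311 nM.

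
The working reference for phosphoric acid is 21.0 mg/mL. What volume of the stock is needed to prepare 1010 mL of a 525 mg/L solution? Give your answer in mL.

25.2 mL

525 mg/L = 0.525 mg/mL.
V₁ = C₂V₂/C₁ = 0.525 × 1010 / 21.0 = 25.2 mL.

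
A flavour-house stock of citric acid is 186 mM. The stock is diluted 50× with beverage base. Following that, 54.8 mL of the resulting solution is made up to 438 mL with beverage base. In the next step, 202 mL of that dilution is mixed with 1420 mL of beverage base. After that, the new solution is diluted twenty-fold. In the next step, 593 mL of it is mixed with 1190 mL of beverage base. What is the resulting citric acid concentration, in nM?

964 nM

Overall dilution factor = 50 × 7.993 × 8.030 × 20 × 3.007 = 1.93 × 10⁵.
186 mM / 1.93 × 10⁵ = 9.64 × 10⁻⁴ mM = 964 nM.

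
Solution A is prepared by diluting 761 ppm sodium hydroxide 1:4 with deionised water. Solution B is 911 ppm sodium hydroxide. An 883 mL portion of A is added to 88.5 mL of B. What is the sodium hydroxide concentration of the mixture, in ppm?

256 ppm

C_A = 761 ppm / 4 = 190 ppm.
C_mix = (C_A·V_A + C_B·V_B)/(V_A + V_B) = (190×883 + 911×88.5) / 971.5 = 256 ppm.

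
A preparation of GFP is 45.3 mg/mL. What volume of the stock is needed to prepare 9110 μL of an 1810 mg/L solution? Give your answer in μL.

364 μL

1810 mg/L = 1.81 mg/mL.
V₁ = C₂V₂/C₁ = 1.81 × 9110 / 45.3 = 364 μL.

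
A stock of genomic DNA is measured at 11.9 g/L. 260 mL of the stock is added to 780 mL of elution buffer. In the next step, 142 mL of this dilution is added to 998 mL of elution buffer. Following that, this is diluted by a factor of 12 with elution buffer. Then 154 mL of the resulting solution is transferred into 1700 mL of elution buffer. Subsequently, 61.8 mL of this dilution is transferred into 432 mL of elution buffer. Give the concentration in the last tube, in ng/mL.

Overall dilution factor = 4 × 8.028 × 12 × 12.04 × 7.990 = 3.71 × 10⁴.
11.9 g/L / 3.71 × 10⁴ = 3.21 × 10⁻⁴ g/L = 321 ng/mL.

321 ng/mL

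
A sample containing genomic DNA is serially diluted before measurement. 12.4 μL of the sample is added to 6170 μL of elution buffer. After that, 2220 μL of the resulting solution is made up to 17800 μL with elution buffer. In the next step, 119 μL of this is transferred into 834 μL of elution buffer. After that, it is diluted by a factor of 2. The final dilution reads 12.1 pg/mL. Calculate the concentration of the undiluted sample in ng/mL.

Overall dilution factor = 498.6 × 8.018 × 8.008 × 2 = 6.40 × 10⁴.
Original = 12.1 pg/mL × 6.40 × 10⁴ = 7.75 × 10⁵ pg/mL = 775 ng/mL.

775 ng/mL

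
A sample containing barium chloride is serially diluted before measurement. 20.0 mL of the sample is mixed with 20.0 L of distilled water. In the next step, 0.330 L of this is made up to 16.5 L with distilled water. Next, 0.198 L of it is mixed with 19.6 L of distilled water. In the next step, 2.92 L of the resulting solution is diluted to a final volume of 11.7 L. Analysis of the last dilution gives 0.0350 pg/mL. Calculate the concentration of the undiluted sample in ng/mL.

Overall dilution factor = 1001 × 50 × 99.99 × 4.007 = 2.01 × 10⁷.
Original = 0.0350 pg/mL × 2.01 × 10⁷ = 7.02 × 10⁵ pg/mL = 702 ng/mL.

702 ng/mL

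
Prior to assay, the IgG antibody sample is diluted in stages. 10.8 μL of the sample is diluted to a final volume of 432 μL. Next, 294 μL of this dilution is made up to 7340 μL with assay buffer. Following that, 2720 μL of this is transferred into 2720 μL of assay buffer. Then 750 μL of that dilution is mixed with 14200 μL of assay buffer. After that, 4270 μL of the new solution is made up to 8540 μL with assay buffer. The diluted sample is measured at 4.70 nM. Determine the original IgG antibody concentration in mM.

Overall dilution factor = 40 × 24.97 × 2 × 19.93 × 2 = 7.96 × 10⁴.
Original = 4.70 nM × 7.96 × 10⁴ = 3.74 × 10⁵ nM = 0.374 mM.

0.374 mM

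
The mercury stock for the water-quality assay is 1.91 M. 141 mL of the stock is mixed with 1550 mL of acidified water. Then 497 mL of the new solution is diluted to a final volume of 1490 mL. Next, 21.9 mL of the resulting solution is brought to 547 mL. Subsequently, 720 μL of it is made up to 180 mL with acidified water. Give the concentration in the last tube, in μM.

Overall dilution factor = 11.99 × 2.998 × 24.98 × 250 = 2.25 × 10⁵.
1.91 M / 2.25 × 10⁵ = 8.51 × 10⁻⁶ M = 8.51 μM.

8.51 μM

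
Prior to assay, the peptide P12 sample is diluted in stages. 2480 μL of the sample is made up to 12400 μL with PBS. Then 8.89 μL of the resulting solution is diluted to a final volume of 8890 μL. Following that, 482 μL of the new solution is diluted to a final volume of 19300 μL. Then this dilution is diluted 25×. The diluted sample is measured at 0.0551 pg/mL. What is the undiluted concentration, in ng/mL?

Overall dilution factor = 5 × 1000 × 40.04 × 25 = 5.01 × 10⁶.
Original = 0.0551 pg/mL × 5.01 × 10⁶ = 2.76 × 10⁵ pg/mL = 276 ng/mL.

276 ng/mL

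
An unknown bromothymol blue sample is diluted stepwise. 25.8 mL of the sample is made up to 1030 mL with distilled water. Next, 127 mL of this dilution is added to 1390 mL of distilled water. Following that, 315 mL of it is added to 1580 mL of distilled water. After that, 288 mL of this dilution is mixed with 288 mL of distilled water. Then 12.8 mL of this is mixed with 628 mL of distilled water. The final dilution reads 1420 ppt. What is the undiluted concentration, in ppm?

Overall dilution factor = 39.92 × 11.94 × 6.016 × 2 × 50.06 = 2.87 × 10⁵.
Original = 1420 ppt × 2.87 × 10⁵ = 4.08 × 10⁸ ppt = 408 ppm.

408 ppm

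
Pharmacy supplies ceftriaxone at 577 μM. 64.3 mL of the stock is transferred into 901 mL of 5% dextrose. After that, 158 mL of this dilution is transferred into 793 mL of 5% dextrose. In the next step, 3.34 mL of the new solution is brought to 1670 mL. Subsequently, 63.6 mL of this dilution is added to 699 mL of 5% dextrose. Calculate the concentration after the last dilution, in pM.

Overall dilution factor = 15.01 × 6.019 × 500 × 11.99 = 5.42 × 10⁵.
577 μM / 5.42 × 10⁵ = 1.07 × 10⁻³ μM = 1070 pM.

1070 pM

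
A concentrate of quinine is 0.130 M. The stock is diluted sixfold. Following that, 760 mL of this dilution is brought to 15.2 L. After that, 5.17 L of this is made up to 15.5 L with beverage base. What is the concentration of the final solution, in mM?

0.361 mM

Overall dilution factor = 6 × 20 × 2.998 = 360.
0.130 M / 360 = 3.61 × 10⁻⁴ M = 0.361 mM.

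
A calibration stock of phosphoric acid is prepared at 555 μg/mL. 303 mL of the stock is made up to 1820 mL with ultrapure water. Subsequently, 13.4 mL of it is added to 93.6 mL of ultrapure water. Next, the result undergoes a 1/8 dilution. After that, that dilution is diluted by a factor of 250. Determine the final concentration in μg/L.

Overall dilution factor = 6.007 × 7.985 × 8 × 250 = 9.59 × 10⁴.
555 μg/mL / 9.59 × 10⁴ = 5.79 × 10⁻³ μg/mL = 5.79 μg/L.

5.79 μg/L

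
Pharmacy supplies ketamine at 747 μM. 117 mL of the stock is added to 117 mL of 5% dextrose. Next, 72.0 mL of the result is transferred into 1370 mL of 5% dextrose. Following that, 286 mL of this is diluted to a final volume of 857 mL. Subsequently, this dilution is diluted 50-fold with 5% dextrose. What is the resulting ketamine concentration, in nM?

Overall dilution factor = 2 × 20.03 × 2.997 × 50 = 6001.
747 μM / 6001 = 0.124 μM = 124 nM.

124 nM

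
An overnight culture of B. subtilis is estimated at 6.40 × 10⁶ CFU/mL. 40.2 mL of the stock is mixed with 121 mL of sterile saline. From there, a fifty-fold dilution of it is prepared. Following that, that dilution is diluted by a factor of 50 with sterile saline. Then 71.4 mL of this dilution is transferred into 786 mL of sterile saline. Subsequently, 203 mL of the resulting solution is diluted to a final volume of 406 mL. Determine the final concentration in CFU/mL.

26.6 CFU/mL

Overall dilution factor = 4.010 × 50 × 50 × 12.01 × 2 = 2.41 × 10⁵.
6.40 × 10⁶ CFU/mL / 2.41 × 10⁵ = 26.6 CFU/mL.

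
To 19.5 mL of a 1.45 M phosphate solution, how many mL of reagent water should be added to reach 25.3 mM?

25.3 mM = 0.0253 M.
V₂ = C₁V₁/C₂ = 1.45 × 19.5 / 0.0253 = 1118 mL.
Diluent to add = V₂ − V₁ = 1118 − 19.5 = 1100 mL.

1100 mL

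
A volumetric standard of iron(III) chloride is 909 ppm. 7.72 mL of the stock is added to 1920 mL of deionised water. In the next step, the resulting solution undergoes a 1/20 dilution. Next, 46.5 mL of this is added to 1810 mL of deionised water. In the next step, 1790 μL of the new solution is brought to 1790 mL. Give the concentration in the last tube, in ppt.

Overall dilution factor = 249.7 × 20 × 39.92 × 1000 = 1.99 × 10⁸.
909 ppm / 1.99 × 10⁸ = 4.56 × 10⁻⁶ ppm = 4.56 ppt.

4.56 ppt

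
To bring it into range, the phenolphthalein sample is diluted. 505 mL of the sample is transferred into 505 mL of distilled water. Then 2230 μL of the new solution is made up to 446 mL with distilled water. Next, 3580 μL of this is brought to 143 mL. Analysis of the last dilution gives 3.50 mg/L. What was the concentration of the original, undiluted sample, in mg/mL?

55.9 mg/mL

Overall dilution factor = 2 × 200 × 39.94 = 1.60 × 10⁴.
Original = 3.50 mg/L × 1.60 × 10⁴ = 5.59 × 10⁴ mg/L = 55.9 mg/mL.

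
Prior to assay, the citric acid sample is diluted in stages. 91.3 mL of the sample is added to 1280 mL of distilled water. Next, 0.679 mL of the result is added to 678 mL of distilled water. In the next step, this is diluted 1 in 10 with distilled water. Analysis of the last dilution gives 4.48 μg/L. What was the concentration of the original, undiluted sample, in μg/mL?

673 μg/mL

Overall dilution factor = 15.02 × 999.5 × 10 = 1.50 × 10⁵.
Original = 4.48 μg/L × 1.50 × 10⁵ = 6.73 × 10⁵ μg/L = 673 μg/mL.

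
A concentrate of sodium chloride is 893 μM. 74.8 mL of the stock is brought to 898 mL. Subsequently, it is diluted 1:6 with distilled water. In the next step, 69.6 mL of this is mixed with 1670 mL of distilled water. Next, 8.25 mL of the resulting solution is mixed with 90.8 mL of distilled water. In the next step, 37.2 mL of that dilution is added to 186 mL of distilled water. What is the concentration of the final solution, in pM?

Overall dilution factor = 12.01 × 6 × 24.99 × 12.01 × 6 = 1.30 × 10⁵.
893 μM / 1.30 × 10⁵ = 6.89 × 10⁻³ μM = 6890 pM.

6890 pM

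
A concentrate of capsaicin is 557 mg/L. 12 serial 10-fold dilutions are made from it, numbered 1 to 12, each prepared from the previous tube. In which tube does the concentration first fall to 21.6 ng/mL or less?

tube 5

Tube n has concentration 557 mg/L / 10ⁿ.
Need 10ⁿ ≥ 557 mg/L / 21.6 ng/mL = 2.58 × 10⁴, so n ≥ 4.41.
First such tube: n = 5.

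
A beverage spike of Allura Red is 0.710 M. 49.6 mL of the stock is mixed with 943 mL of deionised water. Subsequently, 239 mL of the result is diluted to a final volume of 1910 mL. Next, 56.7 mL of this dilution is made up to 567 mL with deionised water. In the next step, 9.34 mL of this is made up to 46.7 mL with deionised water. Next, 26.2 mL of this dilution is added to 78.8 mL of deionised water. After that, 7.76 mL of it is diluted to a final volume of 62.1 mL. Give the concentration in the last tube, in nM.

2770 nM

Overall dilution factor = 20.01 × 7.992 × 10 × 5 × 4.008 × 8.003 = 2.56 × 10⁵.
0.710 M / 2.56 × 10⁵ = 2.77 × 10⁻⁶ M = 2770 nM.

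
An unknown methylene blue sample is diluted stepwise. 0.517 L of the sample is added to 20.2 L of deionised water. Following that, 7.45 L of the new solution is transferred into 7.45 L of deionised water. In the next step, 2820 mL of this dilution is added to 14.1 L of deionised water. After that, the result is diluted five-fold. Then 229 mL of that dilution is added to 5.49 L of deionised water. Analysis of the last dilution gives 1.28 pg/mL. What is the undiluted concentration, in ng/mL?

76.9 ng/mL

Overall dilution factor = 40.07 × 2 × 6 × 5 × 24.97 = 6.00 × 10⁴.
Original = 1.28 pg/mL × 6.00 × 10⁴ = 7.69 × 10⁴ pg/mL = 76.9 ng/mL.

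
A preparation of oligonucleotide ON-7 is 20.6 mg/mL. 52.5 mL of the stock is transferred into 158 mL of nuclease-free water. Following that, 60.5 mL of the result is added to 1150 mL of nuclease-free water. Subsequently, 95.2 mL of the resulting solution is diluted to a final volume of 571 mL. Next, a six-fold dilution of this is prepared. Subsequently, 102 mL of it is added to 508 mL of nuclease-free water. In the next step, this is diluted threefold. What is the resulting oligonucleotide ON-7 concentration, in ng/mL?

398 ng/mL

Overall dilution factor = 4.010 × 20.01 × 5.998 × 6 × 5.980 × 3 = 5.18 × 10⁴.
20.6 mg/mL / 5.18 × 10⁴ = 3.98 × 10⁻⁴ mg/mL = 398 ng/mL.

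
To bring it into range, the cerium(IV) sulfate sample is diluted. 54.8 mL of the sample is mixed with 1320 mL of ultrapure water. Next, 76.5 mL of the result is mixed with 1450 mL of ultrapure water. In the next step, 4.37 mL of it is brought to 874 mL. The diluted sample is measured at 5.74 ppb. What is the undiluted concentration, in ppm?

Overall dilution factor = 25.09 × 19.95 × 200 = 1.00 × 10⁵.
Original = 5.74 ppb × 1.00 × 10⁵ = 5.75 × 10⁵ ppb = 575 ppm.

575 ppm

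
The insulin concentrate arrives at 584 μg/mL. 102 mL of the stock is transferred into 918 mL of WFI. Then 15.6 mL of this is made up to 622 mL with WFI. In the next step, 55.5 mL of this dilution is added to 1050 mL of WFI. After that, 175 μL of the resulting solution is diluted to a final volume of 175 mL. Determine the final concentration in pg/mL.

73.5 pg/mL

Overall dilution factor = 10 × 39.87 × 19.92 × 1000 = 7.94 × 10⁶.
584 μg/mL / 7.94 × 10⁶ = 7.35 × 10⁻⁵ μg/mL = 73.5 pg/mL.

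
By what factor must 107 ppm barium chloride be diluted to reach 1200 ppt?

Factor = C₀/C_target = 107 ppm / 1200 ppt = 8.92 × 10⁴.

8.92 × 10⁴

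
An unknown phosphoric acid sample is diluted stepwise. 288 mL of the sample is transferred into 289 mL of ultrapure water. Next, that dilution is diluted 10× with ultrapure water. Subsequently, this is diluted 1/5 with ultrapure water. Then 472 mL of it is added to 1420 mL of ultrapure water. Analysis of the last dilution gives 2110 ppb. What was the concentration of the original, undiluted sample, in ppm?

Overall dilution factor = 2.003 × 10 × 5 × 4.008 = 402.
Original = 2110 ppb × 402 = 8.47 × 10⁵ ppb = 847 ppm.

847 ppm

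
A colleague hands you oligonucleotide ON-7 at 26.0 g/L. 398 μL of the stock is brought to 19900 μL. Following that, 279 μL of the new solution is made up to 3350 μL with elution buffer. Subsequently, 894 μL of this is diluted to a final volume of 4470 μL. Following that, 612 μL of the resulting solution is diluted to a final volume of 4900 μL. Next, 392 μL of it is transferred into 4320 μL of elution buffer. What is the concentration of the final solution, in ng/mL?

90.0 ng/mL

Overall dilution factor = 50 × 12.01 × 5 × 8.007 × 12.02 = 2.89 × 10⁵.
26.0 g/L / 2.89 × 10⁵ = 9.00 × 10⁻⁵ g/L = 90.0 ng/mL.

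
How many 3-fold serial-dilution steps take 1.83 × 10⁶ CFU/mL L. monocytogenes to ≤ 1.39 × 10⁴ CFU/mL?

5

Need 3ⁿ ≥ 132, so n ≥ log(132)/log(3) = 4.44.
Minimum whole steps: n = 5.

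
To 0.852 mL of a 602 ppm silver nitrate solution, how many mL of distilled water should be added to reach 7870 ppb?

7870 ppb = 7.87 ppm.
V₂ = C₁V₁/C₂ = 602 × 0.852 / 7.87 = 65.2 mL.
Diluent to add = V₂ − V₁ = 65.2 − 0.852 = 64.3 mL.

64.3 mL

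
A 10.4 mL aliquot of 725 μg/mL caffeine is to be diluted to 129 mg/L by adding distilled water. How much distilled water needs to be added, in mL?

48.0 mL

129 mg/L = 129 μg/mL.
V₂ = C₁V₁/C₂ = 725 × 10.4 / 129 = 58.4 mL.
Diluent to add = V₂ − V₁ = 58.4 − 10.4 = 48.0 mL.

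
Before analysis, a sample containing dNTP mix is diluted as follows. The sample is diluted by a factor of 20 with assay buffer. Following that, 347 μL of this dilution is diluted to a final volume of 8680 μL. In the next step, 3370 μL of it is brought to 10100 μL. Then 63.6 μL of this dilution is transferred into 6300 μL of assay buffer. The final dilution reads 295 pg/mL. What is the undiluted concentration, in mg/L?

Overall dilution factor = 20 × 25.01 × 2.997 × 100.1 = 1.50 × 10⁵.
Original = 295 pg/mL × 1.50 × 10⁵ = 4.43 × 10⁷ pg/mL = 44.3 mg/L.

44.3 mg/L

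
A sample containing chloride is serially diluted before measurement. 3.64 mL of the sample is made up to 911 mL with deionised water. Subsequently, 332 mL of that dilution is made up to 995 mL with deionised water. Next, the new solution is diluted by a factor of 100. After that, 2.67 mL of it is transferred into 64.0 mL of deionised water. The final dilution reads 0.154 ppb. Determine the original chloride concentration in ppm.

288 ppm

Overall dilution factor = 250.3 × 2.997 × 100 × 24.97 = 1.87 × 10⁶.
Original = 0.154 ppb × 1.87 × 10⁶ = 2.88 × 10⁵ ppb = 288 ppm.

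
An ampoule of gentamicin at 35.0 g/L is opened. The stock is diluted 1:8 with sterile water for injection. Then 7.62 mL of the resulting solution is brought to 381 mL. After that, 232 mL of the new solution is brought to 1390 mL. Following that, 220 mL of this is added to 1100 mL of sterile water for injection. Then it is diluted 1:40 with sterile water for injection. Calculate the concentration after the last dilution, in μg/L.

60.9 μg/L

Overall dilution factor = 8 × 50 × 5.991 × 6 × 40 = 5.75 × 10⁵.
35.0 g/L / 5.75 × 10⁵ = 6.09 × 10⁻⁵ g/L = 60.9 μg/L.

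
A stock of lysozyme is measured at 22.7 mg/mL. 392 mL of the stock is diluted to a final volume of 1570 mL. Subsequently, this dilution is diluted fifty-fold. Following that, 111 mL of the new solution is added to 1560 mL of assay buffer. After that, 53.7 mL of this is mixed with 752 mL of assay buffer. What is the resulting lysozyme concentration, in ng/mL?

Overall dilution factor = 4.005 × 50 × 15.05 × 15.00 = 4.52 × 10⁴.
22.7 mg/mL / 4.52 × 10⁴ = 5.02 × 10⁻⁴ mg/mL = 502 ng/mL.

502 ng/mL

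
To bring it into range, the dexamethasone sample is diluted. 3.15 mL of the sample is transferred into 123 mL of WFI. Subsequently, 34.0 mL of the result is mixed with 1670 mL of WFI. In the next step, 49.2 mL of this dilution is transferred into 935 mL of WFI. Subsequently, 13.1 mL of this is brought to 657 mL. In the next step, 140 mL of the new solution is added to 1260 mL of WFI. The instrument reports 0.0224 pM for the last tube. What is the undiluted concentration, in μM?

Overall dilution factor = 40.05 × 50.12 × 20.00 × 50.15 × 10 = 2.01 × 10⁷.
Original = 0.0224 pM × 2.01 × 10⁷ = 4.51 × 10⁵ pM = 0.451 μM.

0.451 μM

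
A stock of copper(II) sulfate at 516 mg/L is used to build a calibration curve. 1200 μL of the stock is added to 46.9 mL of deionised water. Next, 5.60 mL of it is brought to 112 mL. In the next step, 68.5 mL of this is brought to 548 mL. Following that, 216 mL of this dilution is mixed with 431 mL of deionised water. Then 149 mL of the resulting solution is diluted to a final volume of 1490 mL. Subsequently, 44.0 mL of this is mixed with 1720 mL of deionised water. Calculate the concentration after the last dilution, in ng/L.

67.0 ng/L

Overall dilution factor = 40.08 × 20 × 8 × 2.995 × 10 × 40.09 = 7.70 × 10⁶.
516 mg/L / 7.70 × 10⁶ = 6.70 × 10⁻⁵ mg/L = 67.0 ng/L.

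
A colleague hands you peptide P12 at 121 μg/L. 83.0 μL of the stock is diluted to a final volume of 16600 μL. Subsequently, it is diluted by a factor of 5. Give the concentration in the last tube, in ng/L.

Overall dilution factor = 200 × 5 = 1000.
121 μg/L / 1000 = 0.121 μg/L = 121 ng/L.

121 ng/L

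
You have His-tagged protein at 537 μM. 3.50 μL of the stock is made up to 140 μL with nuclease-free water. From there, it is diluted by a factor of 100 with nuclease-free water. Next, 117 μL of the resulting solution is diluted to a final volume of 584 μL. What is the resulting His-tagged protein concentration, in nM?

Overall dilution factor = 40 × 100 × 4.991 = 2.00 × 10⁴.
537 μM / 2.00 × 10⁴ = 0.0269 μM = 26.9 nM.

26.9 nM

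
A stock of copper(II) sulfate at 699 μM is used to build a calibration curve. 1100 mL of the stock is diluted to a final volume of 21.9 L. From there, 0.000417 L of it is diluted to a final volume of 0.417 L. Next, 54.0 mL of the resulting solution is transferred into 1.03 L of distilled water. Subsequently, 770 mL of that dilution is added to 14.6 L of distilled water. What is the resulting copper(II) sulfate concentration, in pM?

87.6 pM

Overall dilution factor = 19.91 × 1000 × 20.07 × 19.96 = 7.98 × 10⁶.
699 μM / 7.98 × 10⁶ = 8.76 × 10⁻⁵ μM = 87.6 pM.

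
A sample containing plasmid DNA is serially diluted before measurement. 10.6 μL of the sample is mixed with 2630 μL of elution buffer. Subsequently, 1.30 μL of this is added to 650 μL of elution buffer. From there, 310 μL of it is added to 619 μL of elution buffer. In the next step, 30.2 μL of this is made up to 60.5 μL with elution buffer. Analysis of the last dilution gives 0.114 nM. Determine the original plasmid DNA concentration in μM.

85.4 μM

Overall dilution factor = 249.1 × 501 × 2.997 × 2.003 = 7.49 × 10⁵.
Original = 0.114 nM × 7.49 × 10⁵ = 8.54 × 10⁴ nM = 85.4 μM.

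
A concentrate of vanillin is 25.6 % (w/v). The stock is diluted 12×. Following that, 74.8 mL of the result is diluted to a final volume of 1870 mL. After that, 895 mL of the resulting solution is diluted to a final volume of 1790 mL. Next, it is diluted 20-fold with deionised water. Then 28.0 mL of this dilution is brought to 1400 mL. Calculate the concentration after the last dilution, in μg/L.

427 μg/L

Overall dilution factor = 12 × 25 × 2 × 20 × 50 = 6.00 × 10⁵.
25.6 % (w/v) / 6.00 × 10⁵ = 4.27 × 10⁻⁵ % (w/v) = 427 μg/L.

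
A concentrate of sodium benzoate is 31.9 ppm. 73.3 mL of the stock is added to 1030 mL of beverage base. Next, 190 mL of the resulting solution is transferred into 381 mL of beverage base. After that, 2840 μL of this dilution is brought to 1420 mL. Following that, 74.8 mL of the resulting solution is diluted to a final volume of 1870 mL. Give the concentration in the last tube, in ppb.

Overall dilution factor = 15.05 × 3.005 × 500 × 25 = 5.65 × 10⁵.
31.9 ppm / 5.65 × 10⁵ = 5.64 × 10⁻⁵ ppm = 0.0564 ppb.

0.0564 ppb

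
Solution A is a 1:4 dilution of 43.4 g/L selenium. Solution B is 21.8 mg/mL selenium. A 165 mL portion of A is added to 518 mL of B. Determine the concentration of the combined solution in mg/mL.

C_A = 43.4 g/L / 4 = 10.8 g/L.
C_B = 21.8 mg/mL = 21.8 g/L.
C_mix = (C_A·V_A + C_B·V_B)/(V_A + V_B) = (10.8×165 + 21.8×518) / 683.0 = 19.2 g/L = 19.2 mg/mL.

19.2 mg/mL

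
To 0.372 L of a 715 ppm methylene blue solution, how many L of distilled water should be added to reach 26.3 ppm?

9.74 L

V₂ = C₁V₁/C₂ = 715 × 0.372 / 26.3 = 10.1 L.
Diluent to add = V₂ − V₁ = 10.1 − 0.372 = 9.74 L.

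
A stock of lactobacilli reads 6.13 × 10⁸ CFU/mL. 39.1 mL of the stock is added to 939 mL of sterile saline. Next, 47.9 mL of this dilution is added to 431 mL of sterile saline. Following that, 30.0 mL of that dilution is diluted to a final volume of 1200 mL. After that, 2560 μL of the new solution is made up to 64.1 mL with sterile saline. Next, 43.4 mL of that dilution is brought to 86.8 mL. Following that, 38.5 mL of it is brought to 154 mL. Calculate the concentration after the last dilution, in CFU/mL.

Overall dilution factor = 25.02 × 9.998 × 40 × 25.04 × 2 × 4 = 2.00 × 10⁶.
6.13 × 10⁸ CFU/mL / 2.00 × 10⁶ = 306 CFU/mL.

306 CFU/mL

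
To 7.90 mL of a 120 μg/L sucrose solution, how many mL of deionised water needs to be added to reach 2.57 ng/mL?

361 mL

2.57 ng/mL = 2.57 μg/L.
V₂ = C₁V₁/C₂ = 120 × 7.90 / 2.57 = 369 mL.
Diluent to add = V₂ − V₁ = 369 − 7.90 = 361 mL.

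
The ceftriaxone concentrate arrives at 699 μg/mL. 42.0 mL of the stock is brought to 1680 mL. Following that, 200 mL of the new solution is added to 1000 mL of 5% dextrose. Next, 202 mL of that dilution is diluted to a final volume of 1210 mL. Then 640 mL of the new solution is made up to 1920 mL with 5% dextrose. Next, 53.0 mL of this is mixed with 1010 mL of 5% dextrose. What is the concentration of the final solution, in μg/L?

8.08 μg/L

Overall dilution factor = 40 × 6 × 5.990 × 3 × 20.06 = 8.65 × 10⁴.
699 μg/mL / 8.65 × 10⁴ = 8.08 × 10⁻³ μg/mL = 8.08 μg/L.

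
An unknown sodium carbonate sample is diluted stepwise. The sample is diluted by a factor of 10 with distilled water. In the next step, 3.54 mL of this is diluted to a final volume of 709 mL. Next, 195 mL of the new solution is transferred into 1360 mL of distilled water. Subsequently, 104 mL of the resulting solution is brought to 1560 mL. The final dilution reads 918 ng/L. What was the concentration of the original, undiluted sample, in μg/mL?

Overall dilution factor = 10 × 200.3 × 7.974 × 15 = 2.40 × 10⁵.
Original = 918 ng/L × 2.40 × 10⁵ = 2.20 × 10⁸ ng/L = 220 μg/mL.

220 μg/mL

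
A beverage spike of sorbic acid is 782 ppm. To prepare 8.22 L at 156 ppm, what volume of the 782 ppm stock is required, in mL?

1640 mL

V₁ = C₂V₂/C₁ = 156 × 8.22 / 782 = 1.64 L = 1640 mL.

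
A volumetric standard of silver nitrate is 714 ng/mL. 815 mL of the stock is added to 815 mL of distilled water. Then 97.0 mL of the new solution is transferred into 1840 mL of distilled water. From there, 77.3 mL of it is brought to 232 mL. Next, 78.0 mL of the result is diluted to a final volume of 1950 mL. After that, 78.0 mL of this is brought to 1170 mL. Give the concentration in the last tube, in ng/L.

Overall dilution factor = 2 × 19.97 × 3.001 × 25 × 15 = 4.49 × 10⁴.
714 ng/mL / 4.49 × 10⁴ = 0.0159 ng/mL = 15.9 ng/L.

15.9 ng/L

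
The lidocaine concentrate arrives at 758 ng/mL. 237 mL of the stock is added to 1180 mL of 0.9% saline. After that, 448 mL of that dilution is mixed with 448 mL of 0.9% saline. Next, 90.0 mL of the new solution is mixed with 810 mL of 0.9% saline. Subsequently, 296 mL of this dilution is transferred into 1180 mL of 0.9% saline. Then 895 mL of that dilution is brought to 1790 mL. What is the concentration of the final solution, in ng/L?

636 ng/L

Overall dilution factor = 5.979 × 2 × 10 × 4.986 × 2 = 1193.
758 ng/mL / 1193 = 0.636 ng/mL = 636 ng/L.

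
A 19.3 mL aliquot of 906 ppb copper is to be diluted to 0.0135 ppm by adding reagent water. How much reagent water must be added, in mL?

1280 mL

0.0135 ppm = 13.5 ppb.
V₂ = C₁V₁/C₂ = 906 × 19.3 / 13.5 = 1295 mL.
Diluent to add = V₂ − V₁ = 1295 − 19.3 = 1280 mL.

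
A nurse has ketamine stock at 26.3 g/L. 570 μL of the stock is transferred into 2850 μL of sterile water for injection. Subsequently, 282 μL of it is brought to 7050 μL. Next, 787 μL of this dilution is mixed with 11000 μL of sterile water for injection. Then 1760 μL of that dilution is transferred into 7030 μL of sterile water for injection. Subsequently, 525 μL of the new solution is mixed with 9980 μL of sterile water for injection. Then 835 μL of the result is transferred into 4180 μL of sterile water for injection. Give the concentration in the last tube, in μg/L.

Overall dilution factor = 6 × 25 × 14.98 × 4.994 × 20.01 × 6.006 = 1.35 × 10⁶.
26.3 g/L / 1.35 × 10⁶ = 1.95 × 10⁻⁵ g/L = 19.5 μg/L.

19.5 μg/L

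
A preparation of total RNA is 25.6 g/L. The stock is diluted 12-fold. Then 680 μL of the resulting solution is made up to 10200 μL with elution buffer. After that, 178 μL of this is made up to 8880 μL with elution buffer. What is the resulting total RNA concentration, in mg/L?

2.85 mg/L

Overall dilution factor = 12 × 15 × 49.89 = 8980.
25.6 g/L / 8980 = 2.85 × 10⁻³ g/L = 2.85 mg/L.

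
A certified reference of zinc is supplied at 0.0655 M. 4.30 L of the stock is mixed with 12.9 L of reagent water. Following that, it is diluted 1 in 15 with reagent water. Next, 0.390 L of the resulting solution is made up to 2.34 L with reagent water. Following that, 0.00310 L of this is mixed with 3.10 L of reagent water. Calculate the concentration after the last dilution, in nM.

Overall dilution factor = 4 × 15 × 6 × 1001 = 3.60 × 10⁵.
0.0655 M / 3.60 × 10⁵ = 1.82 × 10⁻⁷ M = 182 nM.

182 nM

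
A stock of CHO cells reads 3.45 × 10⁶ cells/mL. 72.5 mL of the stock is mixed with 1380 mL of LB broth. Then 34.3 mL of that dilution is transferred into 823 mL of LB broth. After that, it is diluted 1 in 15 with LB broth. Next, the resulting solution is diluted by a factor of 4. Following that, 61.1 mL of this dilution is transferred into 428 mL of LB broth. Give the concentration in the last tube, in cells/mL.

14.3 cells/mL

Overall dilution factor = 20.03 × 24.99 × 15 × 4 × 8.005 = 2.41 × 10⁵.
3.45 × 10⁶ cells/mL / 2.41 × 10⁵ = 14.3 cells/mL.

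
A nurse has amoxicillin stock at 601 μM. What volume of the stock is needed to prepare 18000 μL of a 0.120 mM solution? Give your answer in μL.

3590 μL

0.120 mM = 120 μM.
V₁ = C₂V₂/C₁ = 120 × 18000 / 601 = 3594 μL.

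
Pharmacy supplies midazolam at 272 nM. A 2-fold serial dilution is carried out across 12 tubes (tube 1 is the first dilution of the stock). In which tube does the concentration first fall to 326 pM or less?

Tube n has concentration 272 nM / 2ⁿ.
Need 2ⁿ ≥ 272 nM / 326 pM = 834, so n ≥ 9.70.
First such tube: n = 10.

tube 10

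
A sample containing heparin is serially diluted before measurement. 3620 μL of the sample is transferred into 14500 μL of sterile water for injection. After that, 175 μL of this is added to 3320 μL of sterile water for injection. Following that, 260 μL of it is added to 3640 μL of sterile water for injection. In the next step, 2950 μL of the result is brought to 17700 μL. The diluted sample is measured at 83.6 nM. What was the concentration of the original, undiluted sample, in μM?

752 μM

Overall dilution factor = 5.006 × 19.97 × 15 × 6 = 8997.
Original = 83.6 nM × 8997 = 7.52 × 10⁵ nM = 752 μM.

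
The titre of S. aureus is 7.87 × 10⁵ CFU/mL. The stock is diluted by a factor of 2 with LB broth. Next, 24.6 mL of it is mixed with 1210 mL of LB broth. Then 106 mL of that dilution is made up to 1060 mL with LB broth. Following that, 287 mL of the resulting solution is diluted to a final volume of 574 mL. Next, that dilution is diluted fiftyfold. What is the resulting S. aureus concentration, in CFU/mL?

Overall dilution factor = 2 × 50.19 × 10 × 2 × 50 = 1.00 × 10⁵.
7.87 × 10⁵ CFU/mL / 1.00 × 10⁵ = 7.84 CFU/mL.

7.84 CFU/mL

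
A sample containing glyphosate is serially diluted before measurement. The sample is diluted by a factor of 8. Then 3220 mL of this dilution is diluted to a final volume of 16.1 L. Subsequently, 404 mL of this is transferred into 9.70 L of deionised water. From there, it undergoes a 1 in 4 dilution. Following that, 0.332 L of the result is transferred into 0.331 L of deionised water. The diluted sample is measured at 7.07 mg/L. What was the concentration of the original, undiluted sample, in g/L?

Overall dilution factor = 8 × 5 × 25.01 × 4 × 1.997 = 7991.
Original = 7.07 mg/L × 7991 = 5.65 × 10⁴ mg/L = 56.5 g/L.

56.5 g/L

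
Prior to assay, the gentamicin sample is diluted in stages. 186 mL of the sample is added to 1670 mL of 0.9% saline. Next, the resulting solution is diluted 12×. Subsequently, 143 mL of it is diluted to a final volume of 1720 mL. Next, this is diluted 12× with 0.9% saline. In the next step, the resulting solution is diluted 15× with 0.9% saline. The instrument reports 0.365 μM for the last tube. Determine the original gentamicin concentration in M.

Overall dilution factor = 9.978 × 12 × 12.03 × 12 × 15 = 2.59 × 10⁵.
Original = 0.365 μM × 2.59 × 10⁵ = 9.46 × 10⁴ μM = 0.0946 M.

0.0946 M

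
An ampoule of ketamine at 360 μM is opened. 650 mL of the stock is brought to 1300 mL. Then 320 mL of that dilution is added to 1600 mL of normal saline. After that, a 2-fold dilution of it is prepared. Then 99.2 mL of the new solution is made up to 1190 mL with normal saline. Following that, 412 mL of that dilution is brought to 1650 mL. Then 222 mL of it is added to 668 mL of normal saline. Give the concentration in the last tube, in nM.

77.9 nM

Overall dilution factor = 2 × 6 × 2 × 12.00 × 4.005 × 4.009 = 4622.
360 μM / 4622 = 0.0779 μM = 77.9 nM.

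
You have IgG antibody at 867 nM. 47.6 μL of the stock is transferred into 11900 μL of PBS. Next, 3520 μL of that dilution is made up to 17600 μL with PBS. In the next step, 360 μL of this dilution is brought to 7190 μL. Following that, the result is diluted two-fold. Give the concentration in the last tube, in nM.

Overall dilution factor = 251 × 5 × 19.97 × 2 = 5.01 × 10⁴.
867 nM / 5.01 × 10⁴ = 0.0173 nM.

0.0173 nM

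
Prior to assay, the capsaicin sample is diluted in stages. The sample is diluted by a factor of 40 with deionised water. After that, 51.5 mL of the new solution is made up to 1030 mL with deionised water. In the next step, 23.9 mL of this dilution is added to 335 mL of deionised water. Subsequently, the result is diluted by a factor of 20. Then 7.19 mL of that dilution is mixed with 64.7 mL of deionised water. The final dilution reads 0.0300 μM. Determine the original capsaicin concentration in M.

0.0721 M

Overall dilution factor = 40 × 20 × 15.02 × 20 × 9.999 = 2.40 × 10⁶.
Original = 0.0300 μM × 2.40 × 10⁶ = 7.21 × 10⁴ μM = 0.0721 M.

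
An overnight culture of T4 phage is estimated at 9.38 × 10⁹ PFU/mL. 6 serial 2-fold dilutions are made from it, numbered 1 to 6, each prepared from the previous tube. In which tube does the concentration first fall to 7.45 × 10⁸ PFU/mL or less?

tube 4

Tube n has concentration 9.38 × 10⁹ PFU/mL / 2ⁿ.
Need 2ⁿ ≥ 9.38 × 10⁹ PFU/mL / 7.45 × 10⁸ PFU/mL = 12.6, so n ≥ 3.65.
First such tube: n = 4.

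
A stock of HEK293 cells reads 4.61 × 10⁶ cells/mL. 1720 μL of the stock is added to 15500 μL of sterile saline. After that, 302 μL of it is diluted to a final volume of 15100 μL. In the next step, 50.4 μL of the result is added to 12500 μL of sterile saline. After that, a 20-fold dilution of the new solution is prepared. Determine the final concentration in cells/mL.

Overall dilution factor = 10.01 × 50 × 249.0 × 20 = 2.49 × 10⁶.
4.61 × 10⁶ cells/mL / 2.49 × 10⁶ = 1.85 cells/mL.

1.85 cells/mL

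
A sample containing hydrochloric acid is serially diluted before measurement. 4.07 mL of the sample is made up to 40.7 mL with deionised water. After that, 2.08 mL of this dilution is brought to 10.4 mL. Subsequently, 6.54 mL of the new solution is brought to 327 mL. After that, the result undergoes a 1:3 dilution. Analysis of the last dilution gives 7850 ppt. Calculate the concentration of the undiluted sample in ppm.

Overall dilution factor = 10 × 5 × 50 × 3 = 7500.
Original = 7850 ppt × 7500 = 5.89 × 10⁷ ppt = 58.9 ppm.

58.9 ppm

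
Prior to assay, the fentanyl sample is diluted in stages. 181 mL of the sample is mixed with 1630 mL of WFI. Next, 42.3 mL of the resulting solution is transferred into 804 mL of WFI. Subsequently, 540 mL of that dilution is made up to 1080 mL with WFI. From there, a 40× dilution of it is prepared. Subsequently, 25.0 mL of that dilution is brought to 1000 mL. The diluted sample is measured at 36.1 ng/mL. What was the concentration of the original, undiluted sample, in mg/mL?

23.1 mg/mL

Overall dilution factor = 10.01 × 20.01 × 2 × 40 × 40 = 6.41 × 10⁵.
Original = 36.1 ng/mL × 6.41 × 10⁵ = 2.31 × 10⁷ ng/mL = 23.1 mg/mL.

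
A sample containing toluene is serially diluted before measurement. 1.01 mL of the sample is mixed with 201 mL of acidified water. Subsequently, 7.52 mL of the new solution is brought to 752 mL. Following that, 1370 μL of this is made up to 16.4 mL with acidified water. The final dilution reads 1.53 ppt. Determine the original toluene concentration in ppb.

366 ppb

Overall dilution factor = 200.0 × 100 × 11.97 = 2.39 × 10⁵.
Original = 1.53 ppt × 2.39 × 10⁵ = 3.66 × 10⁵ ppt = 366 ppb.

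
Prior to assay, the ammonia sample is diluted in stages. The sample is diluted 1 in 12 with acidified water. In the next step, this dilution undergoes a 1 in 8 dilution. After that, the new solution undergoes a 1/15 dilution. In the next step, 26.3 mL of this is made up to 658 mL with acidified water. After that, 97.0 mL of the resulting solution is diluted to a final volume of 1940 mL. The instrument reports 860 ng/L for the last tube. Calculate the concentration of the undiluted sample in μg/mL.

Overall dilution factor = 12 × 8 × 15 × 25.02 × 20 = 7.21 × 10⁵.
Original = 860 ng/L × 7.21 × 10⁵ = 6.20 × 10⁸ ng/L = 620 μg/mL.

620 μg/mL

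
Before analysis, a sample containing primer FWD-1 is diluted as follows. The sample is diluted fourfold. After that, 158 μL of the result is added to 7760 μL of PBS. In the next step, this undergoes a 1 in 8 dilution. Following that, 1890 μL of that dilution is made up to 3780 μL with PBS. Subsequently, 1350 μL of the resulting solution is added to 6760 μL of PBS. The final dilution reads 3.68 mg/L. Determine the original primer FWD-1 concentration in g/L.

70.9 g/L

Overall dilution factor = 4 × 50.11 × 8 × 2 × 6.007 = 1.93 × 10⁴.
Original = 3.68 mg/L × 1.93 × 10⁴ = 7.09 × 10⁴ mg/L = 70.9 g/L.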